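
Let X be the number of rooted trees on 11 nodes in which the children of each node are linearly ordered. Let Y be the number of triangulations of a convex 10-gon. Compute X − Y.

A rooted plane tree on 11 nodes has 10 edges, and such trees are counted by C_10. So X = C_10 = 16796.
A convex 10-gon is triangulated into 8 triangles, and the number of such triangulations is the Catalan number C_{10−2} = C_8. So Y = C_8 = 1430.
X − Y = 16796 − 1430 = 15366.

15366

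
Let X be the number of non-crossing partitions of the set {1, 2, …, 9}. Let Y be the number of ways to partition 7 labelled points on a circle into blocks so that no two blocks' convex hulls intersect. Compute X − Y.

4433

Non-crossing partitions of an n-element set are counted by C_n; here n = 9. So X = C_9 = 4862.
Non-crossing partitions of an n-element set are counted by C_n; here n = 7. So Y = C_7 = 429.
X − Y = 4862 − 429 = 4433.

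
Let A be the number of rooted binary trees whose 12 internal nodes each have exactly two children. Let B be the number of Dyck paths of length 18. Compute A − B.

203150

The number of full binary trees on 12 internal nodes is the Catalan number C_12. So A = C_12 = 208012.
A Dyck path with 9 up-steps and 9 down-steps has semilength 9, so there are C_9 of them. So B = C_9 = 4862.
A − B = 208012 − 4862 = 203150.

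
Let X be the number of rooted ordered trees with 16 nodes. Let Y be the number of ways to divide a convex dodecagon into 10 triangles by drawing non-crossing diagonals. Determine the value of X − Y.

9678049

Rooted ordered (plane) trees on m nodes have m−1 edges and are counted by C_{m−1}; m = 16 gives C_15. So X = C_15 = 9694845.
Triangulations of a convex m-gon are counted by C_{m−2}; with m = 12 this is C_10. So Y = C_10 = 16796.
X − Y = 9694845 − 16796 = 9678049.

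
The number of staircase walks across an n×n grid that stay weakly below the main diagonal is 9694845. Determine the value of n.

15

Such diagonal-avoiding paths in an n×n grid are counted by C_n; 9694845 = C_15.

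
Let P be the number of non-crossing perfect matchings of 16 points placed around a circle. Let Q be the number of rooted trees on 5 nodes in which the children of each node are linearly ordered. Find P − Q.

1416

Pairing 16 circle points by 8 non-crossing chords gives C_8 matchings. So P = C_8 = 1430.
A rooted plane tree on 5 nodes has 4 edges, and such trees are counted by C_4. So Q = C_4 = 14.
P − Q = 1430 − 14 = 1416.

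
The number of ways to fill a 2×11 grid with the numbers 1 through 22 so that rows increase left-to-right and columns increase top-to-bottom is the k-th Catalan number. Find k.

Standard Young tableaux of shape 2×n are counted by C_n; here n = 11.

11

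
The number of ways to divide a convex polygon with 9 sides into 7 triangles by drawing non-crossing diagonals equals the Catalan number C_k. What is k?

The number of triangulations of a 9-gon is the Catalan number C_7 (index = sides − 2).

7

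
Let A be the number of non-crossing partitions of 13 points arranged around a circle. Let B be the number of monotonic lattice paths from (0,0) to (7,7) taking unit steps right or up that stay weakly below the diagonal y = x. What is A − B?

The non-crossing partitions of [13] form a lattice of size C_13. So A = C_13 = 742900.
Monotone paths in an n×n grid that stay weakly below the diagonal are counted by C_n; here n = 7. So B = C_7 = 429.
A − B = 742900 − 429 = 742471.

742471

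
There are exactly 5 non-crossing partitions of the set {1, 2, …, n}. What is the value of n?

3

Non-crossing partitions of [n] are counted by C_n. The Catalan number equal to 5 is C_3.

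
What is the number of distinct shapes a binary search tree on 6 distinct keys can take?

132

There are C_n binary search tree shapes on n keys; with n = 6 that is C_6.
C_6 = C(12,6)/7 = 924/7 = 132.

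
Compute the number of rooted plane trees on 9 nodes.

Rooted ordered (plane) trees on m nodes have m−1 edges and are counted by C_{m−1}; m = 9 gives C_8.
C_8 = C(16,8)/9 = 12870/9 = 1430.

1430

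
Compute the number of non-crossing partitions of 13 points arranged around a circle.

The non-crossing partitions of [13] form a lattice of size C_13.
C_13 = C(26,13)/14 = 10400600/14 = 742900.

742900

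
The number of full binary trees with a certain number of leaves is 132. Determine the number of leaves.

Full binary trees with L leaves are counted by C_{L−1}, and C_6 = 132.
So the index is 6, and the number of leaves is 6 + 1 = 7.

7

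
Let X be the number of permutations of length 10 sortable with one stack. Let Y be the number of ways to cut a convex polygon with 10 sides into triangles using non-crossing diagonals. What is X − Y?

Stack-sortable permutations are exactly the 231-avoiding ones, counted by C_n; here n = 10. So X = C_10 = 16796.
A convex 10-gon is triangulated into 8 triangles, and the number of such triangulations is the Catalan number C_{10−2} = C_8. So Y = C_8 = 1430.
X − Y = 16796 − 1430 = 15366.

15366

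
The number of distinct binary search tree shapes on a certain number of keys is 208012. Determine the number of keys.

12

Binary search tree shapes on n keys are counted by C_n, and C_12 = 208012.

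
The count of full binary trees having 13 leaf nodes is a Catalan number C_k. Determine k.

Full binary trees with 13 leaves have 13−1 = 12 internal nodes, so there are C_12 of them.

12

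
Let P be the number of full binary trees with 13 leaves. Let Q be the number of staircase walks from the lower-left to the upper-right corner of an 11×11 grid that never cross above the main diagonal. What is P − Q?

149226

Full binary trees with 13 leaves have 13−1 = 12 internal nodes, so there are C_12 of them. So P = C_12 = 208012.
Sub-diagonal monotone paths from (0,0) to (11,11) biject with Dyck paths of semilength 11, giving C_11. So Q = C_11 = 58786.
P − Q = 208012 − 58786 = 149226.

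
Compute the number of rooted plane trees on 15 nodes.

A rooted plane tree on 15 nodes has 14 edges, and such trees are counted by C_14.
C_14 = C(28,14)/15 = 40116600/15 = 2674440.

2674440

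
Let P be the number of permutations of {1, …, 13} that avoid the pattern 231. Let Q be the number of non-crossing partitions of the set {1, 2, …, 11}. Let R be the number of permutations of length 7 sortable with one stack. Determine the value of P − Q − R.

For any fixed pattern of length 3, the pattern-avoiding permutations of [13] number C_13. So P = C_13 = 742900.
The non-crossing partitions of [11] form a lattice of size C_11. So Q = C_11 = 58786.
By Knuth's characterisation, the stack-sortable permutations of length 7 are the 231-avoiders, numbering C_7. So R = C_7 = 429.
P − Q − R = 742900 − 58786 − 429 = 683685.

683685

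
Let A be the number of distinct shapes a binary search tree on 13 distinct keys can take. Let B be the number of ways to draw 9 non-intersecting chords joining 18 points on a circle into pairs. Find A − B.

738038

Rooted binary trees with 13 nodes (each child slot possibly empty) number C_13. So A = C_13 = 742900.
Pairing 18 circle points by 9 non-crossing chords gives C_9 matchings. So B = C_9 = 4862.
A − B = 742900 − 4862 = 738038.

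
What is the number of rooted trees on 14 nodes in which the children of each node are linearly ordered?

742900

A rooted plane tree on 14 nodes has 13 edges, and such trees are counted by C_13.
C_13 = C(26,13)/14 = 10400600/14 = 742900.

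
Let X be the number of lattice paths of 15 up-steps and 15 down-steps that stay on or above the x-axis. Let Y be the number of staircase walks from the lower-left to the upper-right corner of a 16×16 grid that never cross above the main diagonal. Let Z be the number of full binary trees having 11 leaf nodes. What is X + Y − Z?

45035719

A Dyck path with 15 up-steps and 15 down-steps has semilength 15, so there are C_15 of them. So X = C_15 = 9694845.
Sub-diagonal monotone paths from (0,0) to (16,16) biject with Dyck paths of semilength 16, giving C_16. So Y = C_16 = 35357670.
A full binary tree with L leaves has L−1 internal nodes and is counted by C_{L−1}; L = 11 gives C_10. So Z = C_10 = 16796.
X + Y − Z = 9694845 + 35357670 − 16796 = 45035719.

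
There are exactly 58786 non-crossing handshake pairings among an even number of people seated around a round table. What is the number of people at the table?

22

Non-crossing handshake pairings of 2n people are counted by C_n, and C_11 = 58786.
So n = 11, and there are 2n = 22 people.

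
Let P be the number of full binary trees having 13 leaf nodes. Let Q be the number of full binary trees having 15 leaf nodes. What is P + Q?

2882452

A full binary tree with L leaves has L−1 internal nodes and is counted by C_{L−1}; L = 13 gives C_12. So P = C_12 = 208012.
Full binary trees with 15 leaves have 15−1 = 14 internal nodes, so there are C_14 of them. So Q = C_14 = 2674440.
P + Q = 208012 + 2674440 = 2882452.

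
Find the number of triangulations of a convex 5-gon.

The number of triangulations of a 5-gon is the Catalan number C_3 (index = sides − 2).
C_3 = C(6,3)/4 = 20/4 = 5.

5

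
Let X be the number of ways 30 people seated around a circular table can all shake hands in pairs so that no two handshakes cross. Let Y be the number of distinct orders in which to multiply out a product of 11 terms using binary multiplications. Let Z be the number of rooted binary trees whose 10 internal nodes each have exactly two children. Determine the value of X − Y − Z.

With 30 = 2·15 people, non-crossing handshake pairings are non-crossing perfect matchings on a circle, counted by C_15. So X = C_15 = 9694845.
Bracketing 11 factors into binary products is counted by C_{11−1} = C_10. So Y = C_10 = 16796.
The number of full binary trees on 10 internal nodes is the Catalan number C_10. So Z = C_10 = 16796.
X − Y − Z = 9694845 − 16796 − 16796 = 9661253.

9661253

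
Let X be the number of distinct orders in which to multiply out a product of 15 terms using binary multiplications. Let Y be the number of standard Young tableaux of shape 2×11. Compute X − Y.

2615654

Bracketing 15 factors into binary products is counted by C_{15−1} = C_14. So X = C_14 = 2674440.
By the hook-length formula (or a Dyck-path bijection), SYT of shape 2×11 number C_11. So Y = C_11 = 58786.
X − Y = 2674440 − 58786 = 2615654.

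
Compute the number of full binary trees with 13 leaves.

A full binary tree with L leaves has L−1 internal nodes and is counted by C_{L−1}; L = 13 gives C_12.
C_12 = 208012.

208012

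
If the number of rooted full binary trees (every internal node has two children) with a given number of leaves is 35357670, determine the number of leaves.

Full binary trees with L leaves are counted by C_{L−1}; 35357670 = C_16.
So the index is 16, and the number of leaves is 16 + 1 = 17.

17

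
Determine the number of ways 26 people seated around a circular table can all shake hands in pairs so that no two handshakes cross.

With 26 = 2·13 people, non-crossing handshake pairings are non-crossing perfect matchings on a circle, counted by C_13.
C_13 = 742900.

742900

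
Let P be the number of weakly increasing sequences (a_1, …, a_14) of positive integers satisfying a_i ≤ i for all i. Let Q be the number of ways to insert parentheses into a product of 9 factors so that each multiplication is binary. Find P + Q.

Such sub-staircase sequences of length n are counted by C_n; here n = 14. So P = C_14 = 2674440.
Bracketing 9 factors into binary products is counted by C_{9−1} = C_8. So Q = C_8 = 1430.
P + Q = 2674440 + 1430 = 2675870.

2675870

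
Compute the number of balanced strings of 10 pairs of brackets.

With 10 pairs the number of balanced bracket strings is the Catalan number C_10.
C_10 = C(20,10)/11 = 184756/11 = 16796.

16796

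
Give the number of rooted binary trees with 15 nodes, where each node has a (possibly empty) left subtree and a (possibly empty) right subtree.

9694845

Rooted binary trees with 15 nodes (each child slot possibly empty) number C_15.
C_15 = C(30,15)/16 = 155117520/16 = 9694845.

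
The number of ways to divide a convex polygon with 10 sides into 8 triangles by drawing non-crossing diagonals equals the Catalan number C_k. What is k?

8

A convex 10-gon is triangulated into 8 triangles, and the number of such triangulations is the Catalan number C_{10−2} = C_8.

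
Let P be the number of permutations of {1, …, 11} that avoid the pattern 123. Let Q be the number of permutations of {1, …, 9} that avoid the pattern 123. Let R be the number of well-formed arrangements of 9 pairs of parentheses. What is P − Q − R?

49062

Permutations of [n] avoiding any single length-3 pattern are counted by C_n; here n = 11. So P = C_11 = 58786.
For any fixed pattern of length 3, the pattern-avoiding permutations of [9] number C_9. So Q = C_9 = 4862.
A balanced arrangement of 9 bracket pairs is a Dyck word of semilength 9, so the count is C_9. So R = C_9 = 4862.
P − Q − R = 58786 − 4862 − 4862 = 49062.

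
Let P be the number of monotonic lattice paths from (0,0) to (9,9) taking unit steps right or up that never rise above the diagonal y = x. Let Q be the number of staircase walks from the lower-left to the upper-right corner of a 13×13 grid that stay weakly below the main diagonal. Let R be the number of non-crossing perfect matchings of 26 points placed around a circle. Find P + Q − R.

4862

Monotone paths in an n×n grid that stay weakly below the diagonal are counted by C_n; here n = 9. So P = C_9 = 4862.
Sub-diagonal monotone paths from (0,0) to (13,13) biject with Dyck paths of semilength 13, giving C_13. So Q = C_13 = 742900.
Pairing 26 circle points by 13 non-crossing chords gives C_13 matchings. So R = C_13 = 742900.
P + Q − R = 4862 + 742900 − 742900 = 4862.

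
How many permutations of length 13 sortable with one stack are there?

742900

Stack-sortable permutations are exactly the 231-avoiding ones, counted by C_n; here n = 13.
C_13 = C(26,13)/14 = 10400600/14 = 742900.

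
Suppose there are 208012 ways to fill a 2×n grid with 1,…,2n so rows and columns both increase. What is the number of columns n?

Standard Young tableaux of shape 2×n are counted by C_n, and C_12 = 208012.

12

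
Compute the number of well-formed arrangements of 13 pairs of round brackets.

742900

With 13 pairs the number of balanced bracket strings is the Catalan number C_13.
C_13 = 742900.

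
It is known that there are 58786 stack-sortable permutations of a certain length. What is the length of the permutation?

Stack-sortable permutations of [n] are counted by C_n. The Catalan number equal to 58786 is C_11.

11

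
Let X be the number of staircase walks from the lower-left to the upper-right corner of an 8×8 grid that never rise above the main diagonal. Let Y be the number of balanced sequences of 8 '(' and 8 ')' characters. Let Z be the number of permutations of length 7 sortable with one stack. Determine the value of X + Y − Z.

2431

Sub-diagonal monotone paths from (0,0) to (8,8) biject with Dyck paths of semilength 8, giving C_8. So X = C_8 = 1430.
A balanced arrangement of 8 bracket pairs is a Dyck word of semilength 8, so the count is C_8. So Y = C_8 = 1430.
Stack-sortable permutations are exactly the 231-avoiding ones, counted by C_n; here n = 7. So Z = C_7 = 429.
X + Y − Z = 1430 + 1430 − 429 = 2431.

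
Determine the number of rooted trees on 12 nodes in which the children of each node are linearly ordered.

58786

A rooted plane tree on 12 nodes has 11 edges, and such trees are counted by C_11.
C_11 = C(22,11)/12 = 705432/12 = 58786.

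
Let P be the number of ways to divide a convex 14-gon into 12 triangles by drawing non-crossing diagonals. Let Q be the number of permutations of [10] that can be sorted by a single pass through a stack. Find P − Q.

Triangulations of a convex m-gon are counted by C_{m−2}; with m = 14 this is C_12. So P = C_12 = 208012.
By Knuth's characterisation, the stack-sortable permutations of length 10 are the 231-avoiders, numbering C_10. So Q = C_10 = 16796.
P − Q = 208012 − 16796 = 191216.

191216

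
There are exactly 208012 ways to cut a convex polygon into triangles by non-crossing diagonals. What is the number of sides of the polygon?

14

Triangulations of a convex m-gon are counted by C_{m−2}, and C_12 = 208012.
So m − 2 = 12, giving m = 14 sides.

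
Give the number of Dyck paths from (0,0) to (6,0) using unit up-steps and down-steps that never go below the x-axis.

Paths of 3 up- and 3 down-steps that never dip below the axis are Dyck paths; their count is C_3.
C_3 = 5.

5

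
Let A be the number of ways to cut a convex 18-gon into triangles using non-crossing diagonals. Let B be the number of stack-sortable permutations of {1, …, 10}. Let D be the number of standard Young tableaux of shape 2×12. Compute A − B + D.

Triangulations of a convex m-gon are counted by C_{m−2}; with m = 18 this is C_16. So A = C_16 = 35357670.
Stack-sortable permutations are exactly the 231-avoiding ones, counted by C_n; here n = 10. So B = C_10 = 16796.
Standard Young tableaux of shape 2×n are counted by C_n; here n = 12. So D = C_12 = 208012.
A − B + D = 35357670 − 16796 + 208012 = 35548886.

35548886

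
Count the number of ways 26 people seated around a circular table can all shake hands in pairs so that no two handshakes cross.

742900

Non-crossing handshake pairings of 2n people are counted by C_n; 26 people gives n = 13.
C_13 = C_12 · 2(2·12+1)/(12+2) = 208012 · 50/14 = 742900.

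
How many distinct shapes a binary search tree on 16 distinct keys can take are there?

Binary trees (left/right distinguished) on n nodes are counted by C_n; here n = 16.
C_16 = C(32,16)/17 = 601080390/17 = 35357670.

35357670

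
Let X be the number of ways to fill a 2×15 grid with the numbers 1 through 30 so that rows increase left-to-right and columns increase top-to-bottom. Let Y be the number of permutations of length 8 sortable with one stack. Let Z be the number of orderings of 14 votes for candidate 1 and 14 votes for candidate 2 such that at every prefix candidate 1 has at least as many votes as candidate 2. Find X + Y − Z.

7021835

Standard Young tableaux of shape 2×n are counted by C_n; here n = 15. So X = C_15 = 9694845.
By Knuth's characterisation, the stack-sortable permutations of length 8 are the 231-avoiders, numbering C_8. So Y = C_8 = 1430.
Ballot sequences with n votes each where one side never trails are Dyck words, counted by C_n; here n = 14. So Z = C_14 = 2674440.
X + Y − Z = 9694845 + 1430 − 2674440 = 7021835.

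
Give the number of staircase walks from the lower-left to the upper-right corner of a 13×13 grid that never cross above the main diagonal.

Monotone paths in an n×n grid that stay weakly below the diagonal are counted by C_n; here n = 13.
C_13 = C_12 · 2(2·12+1)/(12+2) = 208012 · 50/14 = 742900.

742900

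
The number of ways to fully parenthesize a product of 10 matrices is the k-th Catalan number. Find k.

9

Bracketing 10 factors into binary products is counted by C_{10−1} = C_9.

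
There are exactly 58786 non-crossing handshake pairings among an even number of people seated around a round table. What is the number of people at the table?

22

Non-crossing handshake pairings of 2n people are counted by C_n; 58786 = C_11.
So n = 11, and there are 2n = 22 people.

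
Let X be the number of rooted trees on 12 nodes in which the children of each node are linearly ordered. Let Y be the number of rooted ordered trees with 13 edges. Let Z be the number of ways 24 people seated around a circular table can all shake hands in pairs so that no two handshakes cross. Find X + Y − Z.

593674

Rooted ordered (plane) trees on m nodes have m−1 edges and are counted by C_{m−1}; m = 12 gives C_11. So X = C_11 = 58786.
Rooted ordered trees with n edges are counted by C_n; here n = 13. So Y = C_13 = 742900.
Non-crossing handshake pairings of 2n people are counted by C_n; 24 people gives n = 12. So Z = C_12 = 208012.
X + Y − Z = 58786 + 742900 − 208012 = 593674.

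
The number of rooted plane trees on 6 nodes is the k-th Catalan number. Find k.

5

A rooted plane tree on 6 nodes has 5 edges, and such trees are counted by C_5.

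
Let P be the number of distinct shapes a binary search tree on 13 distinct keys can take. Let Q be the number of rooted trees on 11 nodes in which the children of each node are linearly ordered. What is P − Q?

Binary trees (left/right distinguished) on n nodes are counted by C_n; here n = 13. So P = C_13 = 742900.
A rooted plane tree on 11 nodes has 10 edges, and such trees are counted by C_10. So Q = C_10 = 16796.
P − Q = 742900 − 16796 = 726104.

726104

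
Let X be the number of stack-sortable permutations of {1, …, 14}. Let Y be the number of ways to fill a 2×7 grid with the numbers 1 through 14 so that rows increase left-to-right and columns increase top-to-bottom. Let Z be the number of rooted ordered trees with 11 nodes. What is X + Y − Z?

By Knuth's characterisation, the stack-sortable permutations of length 14 are the 231-avoiders, numbering C_14. So X = C_14 = 2674440.
By the hook-length formula (or a Dyck-path bijection), SYT of shape 2×7 number C_7. So Y = C_7 = 429.
A rooted plane tree on 11 nodes has 10 edges, and such trees are counted by C_10. So Z = C_10 = 16796.
X + Y − Z = 2674440 + 429 − 16796 = 2658073.

2658073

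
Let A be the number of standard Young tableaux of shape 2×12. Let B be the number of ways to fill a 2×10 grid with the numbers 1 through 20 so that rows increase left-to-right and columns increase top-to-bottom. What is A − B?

191216

Standard Young tableaux of shape 2×n are counted by C_n; here n = 12. So A = C_12 = 208012.
By the hook-length formula (or a Dyck-path bijection), SYT of shape 2×10 number C_10. So B = C_10 = 16796.
A − B = 208012 − 16796 = 191216.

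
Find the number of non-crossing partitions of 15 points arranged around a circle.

9694845

Non-crossing partitions of an n-element set are counted by C_n; here n = 15.
C_15 = C(30,15)/16 = 155117520/16 = 9694845.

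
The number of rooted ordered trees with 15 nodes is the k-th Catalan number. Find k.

Rooted ordered (plane) trees on m nodes have m−1 edges and are counted by C_{m−1}; m = 15 gives C_14.

14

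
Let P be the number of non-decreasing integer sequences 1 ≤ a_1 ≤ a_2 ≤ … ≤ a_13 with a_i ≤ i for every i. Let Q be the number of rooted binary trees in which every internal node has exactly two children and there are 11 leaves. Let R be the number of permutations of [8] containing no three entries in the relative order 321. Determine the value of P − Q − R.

724674

Such sub-staircase sequences of length n are counted by C_n; here n = 13. So P = C_13 = 742900.
A full binary tree with L leaves has L−1 internal nodes and is counted by C_{L−1}; L = 11 gives C_10. So Q = C_10 = 16796.
For any fixed pattern of length 3, the pattern-avoiding permutations of [8] number C_8. So R = C_8 = 1430.
P − Q − R = 742900 − 16796 − 1430 = 724674.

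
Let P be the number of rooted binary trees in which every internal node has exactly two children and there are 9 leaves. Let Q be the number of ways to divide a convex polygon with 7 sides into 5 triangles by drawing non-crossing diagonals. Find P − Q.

Full binary trees with 9 leaves have 9−1 = 8 internal nodes, so there are C_8 of them. So P = C_8 = 1430.
A convex 7-gon is triangulated into 5 triangles, and the number of such triangulations is the Catalan number C_{7−2} = C_5. So Q = C_5 = 42.
P − Q = 1430 − 42 = 1388.

1388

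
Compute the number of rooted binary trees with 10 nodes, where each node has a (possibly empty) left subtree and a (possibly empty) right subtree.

Rooted binary trees with 10 nodes (each child slot possibly empty) number C_10.
C_10 = 16796.

16796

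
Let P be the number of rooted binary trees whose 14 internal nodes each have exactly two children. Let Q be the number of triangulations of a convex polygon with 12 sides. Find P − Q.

The number of full binary trees on 14 internal nodes is the Catalan number C_14. So P = C_14 = 2674440.
Triangulations of a convex m-gon are counted by C_{m−2}; with m = 12 this is C_10. So Q = C_10 = 16796.
P − Q = 2674440 − 16796 = 2657644.

2657644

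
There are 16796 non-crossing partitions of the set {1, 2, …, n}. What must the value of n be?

10

Non-crossing partitions of [n] are counted by C_n. The Catalan number equal to 16796 is C_10.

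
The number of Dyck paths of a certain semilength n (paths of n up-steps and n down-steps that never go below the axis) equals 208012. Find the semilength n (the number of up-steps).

12

Dyck paths of semilength n are counted by C_n; 208012 = C_12.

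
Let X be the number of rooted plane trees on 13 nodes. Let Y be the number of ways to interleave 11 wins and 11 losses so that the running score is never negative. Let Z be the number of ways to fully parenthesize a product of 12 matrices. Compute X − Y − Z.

90440

Rooted ordered (plane) trees on m nodes have m−1 edges and are counted by C_{m−1}; m = 13 gives C_12. So X = C_12 = 208012.
Ballot sequences with n votes each where one side never trails are Dyck words, counted by C_n; here n = 11. So Y = C_11 = 58786.
Ways to associate a product of 12 factors correspond to binary trees on 12 leaves, so the count is C_11. So Z = C_11 = 58786.
X − Y − Z = 208012 − 58786 − 58786 = 90440.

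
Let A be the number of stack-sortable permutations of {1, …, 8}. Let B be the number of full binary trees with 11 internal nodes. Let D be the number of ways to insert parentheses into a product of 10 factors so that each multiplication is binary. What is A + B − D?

55354

Stack-sortable permutations are exactly the 231-avoiding ones, counted by C_n; here n = 8. So A = C_8 = 1430.
The number of full binary trees on 11 internal nodes is the Catalan number C_11. So B = C_11 = 58786.
Ways to associate a product of 10 factors correspond to binary trees on 10 leaves, so the count is C_9. So D = C_9 = 4862.
A + B − D = 1430 + 58786 − 4862 = 55354.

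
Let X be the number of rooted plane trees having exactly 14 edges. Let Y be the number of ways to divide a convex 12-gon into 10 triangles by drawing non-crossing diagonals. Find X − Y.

2657644

Rooted ordered trees with n edges are counted by C_n; here n = 14. So X = C_14 = 2674440.
The number of triangulations of a 12-gon is the Catalan number C_10 (index = sides − 2). So Y = C_10 = 16796.
X − Y = 2674440 − 16796 = 2657644.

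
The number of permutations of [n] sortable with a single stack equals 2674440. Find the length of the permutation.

Stack-sortable permutations of [n] are counted by C_n. Since C_14 = 2674440, the index is 14.

14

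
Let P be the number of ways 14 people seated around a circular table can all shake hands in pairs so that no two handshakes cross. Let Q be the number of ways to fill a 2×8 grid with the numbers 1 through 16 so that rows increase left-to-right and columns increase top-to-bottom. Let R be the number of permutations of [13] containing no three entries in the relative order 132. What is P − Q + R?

741899

Non-crossing handshake pairings of 2n people are counted by C_n; 14 people gives n = 7. So P = C_7 = 429.
By the hook-length formula (or a Dyck-path bijection), SYT of shape 2×8 number C_8. So Q = C_8 = 1430.
For any fixed pattern of length 3, the pattern-avoiding permutations of [13] number C_13. So R = C_13 = 742900.
P − Q + R = 429 − 1430 + 742900 = 741899.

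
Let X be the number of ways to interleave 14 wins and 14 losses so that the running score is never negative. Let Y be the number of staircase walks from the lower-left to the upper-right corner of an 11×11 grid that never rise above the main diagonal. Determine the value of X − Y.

Ballot sequences with n votes each where one side never trails are Dyck words, counted by C_n; here n = 14. So X = C_14 = 2674440.
Monotone paths in an n×n grid that stay weakly below the diagonal are counted by C_n; here n = 11. So Y = C_11 = 58786.
X − Y = 2674440 − 58786 = 2615654.

2615654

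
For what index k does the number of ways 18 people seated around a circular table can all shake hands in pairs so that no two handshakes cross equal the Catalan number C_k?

With 18 = 2·9 people, non-crossing handshake pairings are non-crossing perfect matchings on a circle, counted by C_9.

9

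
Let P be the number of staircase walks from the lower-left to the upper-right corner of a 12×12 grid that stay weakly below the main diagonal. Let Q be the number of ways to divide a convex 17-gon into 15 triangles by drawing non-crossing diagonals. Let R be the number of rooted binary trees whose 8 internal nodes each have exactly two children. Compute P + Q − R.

Sub-diagonal monotone paths from (0,0) to (12,12) biject with Dyck paths of semilength 12, giving C_12. So P = C_12 = 208012.
Triangulations of a convex m-gon are counted by C_{m−2}; with m = 17 this is C_15. So Q = C_15 = 9694845.
Full binary trees with n internal nodes are counted by C_n; here n = 8. So R = C_8 = 1430.
P + Q − R = 208012 + 9694845 − 1430 = 9901427.

9901427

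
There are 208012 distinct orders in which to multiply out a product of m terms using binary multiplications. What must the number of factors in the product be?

13

Parenthesizations of m factors are counted by C_{m−1}, and C_12 = 208012.
So the index is 12, and the number of factors is 12 + 1 = 13.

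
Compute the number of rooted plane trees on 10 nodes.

4862

A rooted plane tree on 10 nodes has 9 edges, and such trees are counted by C_9.
C_9 = 4862.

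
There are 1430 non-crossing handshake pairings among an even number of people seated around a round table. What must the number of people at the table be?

Non-crossing handshake pairings of 2n people are counted by C_n; 1430 = C_8.
So n = 8, and there are 2n = 16 people.

16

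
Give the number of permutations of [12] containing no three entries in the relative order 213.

Permutations of [n] avoiding any single length-3 pattern are counted by C_n; here n = 12.
C_12 = 208012.

208012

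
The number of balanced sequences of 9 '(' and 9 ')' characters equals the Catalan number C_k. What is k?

Balanced strings of n pairs of brackets are counted by C_n; here n = 9.

9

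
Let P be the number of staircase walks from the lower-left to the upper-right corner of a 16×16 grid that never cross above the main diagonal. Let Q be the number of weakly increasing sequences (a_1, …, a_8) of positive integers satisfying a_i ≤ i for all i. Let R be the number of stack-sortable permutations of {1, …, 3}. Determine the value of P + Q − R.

35359095

Monotone paths in an n×n grid that stay weakly below the diagonal are counted by C_n; here n = 16. So P = C_16 = 35357670.
Such sub-staircase sequences of length n are counted by C_n; here n = 8. So Q = C_8 = 1430.
By Knuth's characterisation, the stack-sortable permutations of length 3 are the 231-avoiders, numbering C_3. So R = C_3 = 5.
P + Q − R = 35357670 + 1430 − 5 = 35359095.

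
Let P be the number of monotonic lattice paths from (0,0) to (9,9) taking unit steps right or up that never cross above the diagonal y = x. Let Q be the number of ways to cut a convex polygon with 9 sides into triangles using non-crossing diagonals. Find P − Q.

Sub-diagonal monotone paths from (0,0) to (9,9) biject with Dyck paths of semilength 9, giving C_9. So P = C_9 = 4862.
Triangulations of a convex m-gon are counted by C_{m−2}; with m = 9 this is C_7. So Q = C_7 = 429.
P − Q = 4862 − 429 = 4433.

4433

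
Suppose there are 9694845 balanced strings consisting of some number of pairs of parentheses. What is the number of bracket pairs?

15

Balanced strings of n bracket-pairs are counted by C_n, and C_15 = 9694845.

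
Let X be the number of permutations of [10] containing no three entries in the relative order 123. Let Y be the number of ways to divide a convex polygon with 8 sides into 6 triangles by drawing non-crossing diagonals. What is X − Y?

16664

Permutations of [n] avoiding any single length-3 pattern are counted by C_n; here n = 10. So X = C_10 = 16796.
Triangulations of a convex m-gon are counted by C_{m−2}; with m = 8 this is C_6. So Y = C_6 = 132.
X − Y = 16796 − 132 = 16664.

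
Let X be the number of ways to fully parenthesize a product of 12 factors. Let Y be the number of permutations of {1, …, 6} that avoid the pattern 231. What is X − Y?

Parenthesizations of m factors correspond to full binary trees with m leaves, counted by C_{m−1}; m = 12 gives C_11. So X = C_11 = 58786.
Permutations of [n] avoiding any single length-3 pattern are counted by C_n; here n = 6. So Y = C_6 = 132.
X − Y = 58786 − 132 = 58654.

58654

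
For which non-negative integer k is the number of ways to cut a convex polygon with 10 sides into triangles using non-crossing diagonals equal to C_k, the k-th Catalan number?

8

A convex 10-gon is triangulated into 8 triangles, and the number of such triangulations is the Catalan number C_{10−2} = C_8.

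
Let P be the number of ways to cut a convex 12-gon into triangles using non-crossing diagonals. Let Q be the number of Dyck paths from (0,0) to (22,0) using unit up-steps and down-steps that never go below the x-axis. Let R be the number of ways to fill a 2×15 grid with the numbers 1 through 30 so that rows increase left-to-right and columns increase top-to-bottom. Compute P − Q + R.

Triangulations of a convex m-gon are counted by C_{m−2}; with m = 12 this is C_10. So P = C_10 = 16796.
Paths of 11 up- and 11 down-steps that never dip below the axis are Dyck paths; their count is C_11. So Q = C_11 = 58786.
By the hook-length formula (or a Dyck-path bijection), SYT of shape 2×15 number C_15. So R = C_15 = 9694845.
P − Q + R = 16796 − 58786 + 9694845 = 9652855.

9652855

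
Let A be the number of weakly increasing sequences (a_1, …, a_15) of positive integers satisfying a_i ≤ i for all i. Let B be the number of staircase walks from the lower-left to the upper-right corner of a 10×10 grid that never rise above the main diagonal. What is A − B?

9678049

Such sub-staircase sequences of length n are counted by C_n; here n = 15. So A = C_15 = 9694845.
Sub-diagonal monotone paths from (0,0) to (10,10) biject with Dyck paths of semilength 10, giving C_10. So B = C_10 = 16796.
A − B = 9694845 − 16796 = 9678049.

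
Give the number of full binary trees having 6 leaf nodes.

42

A full binary tree with L leaves has L−1 internal nodes and is counted by C_{L−1}; L = 6 gives C_5.
C_5 = C(10,5)/6 = 252/6 = 42.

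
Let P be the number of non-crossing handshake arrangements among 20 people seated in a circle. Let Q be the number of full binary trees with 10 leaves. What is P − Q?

Non-crossing handshake pairings of 2n people are counted by C_n; 20 people gives n = 10. So P = C_10 = 16796.
Full binary trees with 10 leaves have 10−1 = 9 internal nodes, so there are C_9 of them. So Q = C_9 = 4862.
P − Q = 16796 − 4862 = 11934.

11934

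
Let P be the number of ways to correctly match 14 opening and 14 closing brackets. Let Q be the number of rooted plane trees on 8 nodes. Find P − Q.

2674011

Balanced strings of n pairs of brackets are counted by C_n; here n = 14. So P = C_14 = 2674440.
Rooted ordered (plane) trees on m nodes have m−1 edges and are counted by C_{m−1}; m = 8 gives C_7. So Q = C_7 = 429.
P − Q = 2674440 − 429 = 2674011.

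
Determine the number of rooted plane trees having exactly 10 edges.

16796

Rooted ordered trees with n edges are counted by C_n; here n = 10.
C_10 = C_9 · 2(2·9+1)/(9+2) = 4862 · 38/11 = 16796.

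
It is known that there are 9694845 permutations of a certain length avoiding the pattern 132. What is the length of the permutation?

15

Permutations of [n] avoiding a fixed length-3 pattern are counted by C_n. Since C_15 = 9694845, the index is 15.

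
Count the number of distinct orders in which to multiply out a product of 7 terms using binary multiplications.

132

Ways to associate a product of 7 factors correspond to binary trees on 7 leaves, so the count is C_6.
C_6 = C_5 · 2(2·5+1)/(5+2) = 42 · 22/7 = 132.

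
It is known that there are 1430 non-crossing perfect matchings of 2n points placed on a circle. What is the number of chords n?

8

Non-crossing pairings of 2n points on a circle are counted by C_n. The Catalan number equal to 1430 is C_8.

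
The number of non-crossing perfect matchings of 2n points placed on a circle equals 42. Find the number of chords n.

5

Non-crossing pairings of 2n points on a circle are counted by C_n; 42 = C_5.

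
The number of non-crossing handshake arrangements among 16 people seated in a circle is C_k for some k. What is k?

Non-crossing handshake pairings of 2n people are counted by C_n; 16 people gives n = 8.

8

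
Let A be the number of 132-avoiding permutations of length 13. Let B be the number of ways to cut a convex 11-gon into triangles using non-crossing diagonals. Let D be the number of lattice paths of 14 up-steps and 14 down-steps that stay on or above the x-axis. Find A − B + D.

3412478

Permutations of [n] avoiding any single length-3 pattern are counted by C_n; here n = 13. So A = C_13 = 742900.
The number of triangulations of an 11-gon is the Catalan number C_9 (index = sides − 2). So B = C_9 = 4862.
Paths of 14 up- and 14 down-steps that never dip below the axis are Dyck paths; their count is C_14. So D = C_14 = 2674440.
A − B + D = 742900 − 4862 + 2674440 = 3412478.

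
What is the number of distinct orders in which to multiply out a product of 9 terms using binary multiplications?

1430

Parenthesizations of m factors correspond to full binary trees with m leaves, counted by C_{m−1}; m = 9 gives C_8.
C_8 = 1430.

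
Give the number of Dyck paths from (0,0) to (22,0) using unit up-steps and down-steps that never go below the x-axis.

58786

Dyck paths of semilength n (length 2n) are counted by C_n; here n = 11.
C_11 = 58786.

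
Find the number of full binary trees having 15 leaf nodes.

A full binary tree with L leaves has L−1 internal nodes and is counted by C_{L−1}; L = 15 gives C_14.
C_14 = C_13 · 2(2·13+1)/(13+2) = 742900 · 54/15 = 2674440.

2674440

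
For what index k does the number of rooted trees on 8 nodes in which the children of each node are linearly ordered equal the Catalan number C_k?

7

A rooted plane tree on 8 nodes has 7 edges, and such trees are counted by C_7.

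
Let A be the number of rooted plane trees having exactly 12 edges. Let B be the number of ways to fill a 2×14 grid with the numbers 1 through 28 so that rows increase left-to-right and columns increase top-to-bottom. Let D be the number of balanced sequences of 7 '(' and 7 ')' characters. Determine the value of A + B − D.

2882023

Rooted ordered trees with n edges are counted by C_n; here n = 12. So A = C_12 = 208012.
Standard Young tableaux of shape 2×n are counted by C_n; here n = 14. So B = C_14 = 2674440.
With 7 pairs the number of balanced bracket strings is the Catalan number C_7. So D = C_7 = 429.
A + B − D = 208012 + 2674440 − 429 = 2882023.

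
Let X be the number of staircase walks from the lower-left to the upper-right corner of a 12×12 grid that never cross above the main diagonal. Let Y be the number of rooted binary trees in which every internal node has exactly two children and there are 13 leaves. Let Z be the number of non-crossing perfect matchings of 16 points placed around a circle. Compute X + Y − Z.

Sub-diagonal monotone paths from (0,0) to (12,12) biject with Dyck paths of semilength 12, giving C_12. So X = C_12 = 208012.
Full binary trees with 13 leaves have 13−1 = 12 internal nodes, so there are C_12 of them. So Y = C_12 = 208012.
Pairing 16 circle points by 8 non-crossing chords gives C_8 matchings. So Z = C_8 = 1430.
X + Y − Z = 208012 + 208012 − 1430 = 414594.

414594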